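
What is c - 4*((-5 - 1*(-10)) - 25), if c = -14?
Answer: 66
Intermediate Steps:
c - 4*((-5 - 1*(-10)) - 25) = -14 - 4*((-5 - 1*(-10)) - 25) = -14 - 4*((-5 + 10) - 25) = -14 - 4*(5 - 25) = -14 - 4*(-20) = -14 + 80 = 66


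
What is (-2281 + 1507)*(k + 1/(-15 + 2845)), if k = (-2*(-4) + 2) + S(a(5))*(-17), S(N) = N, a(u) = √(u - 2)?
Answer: -10952487/1415 + 13158*√3 ≈ 15050.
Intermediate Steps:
a(u) = √(-2 + u)
k = 10 - 17*√3 (k = (-2*(-4) + 2) + √(-2 + 5)*(-17) = (8 + 2) + √3*(-17) = 10 - 17*√3 ≈ -19.445)
(-2281 + 1507)*(k + 1/(-15 + 2845)) = (-2281 + 1507)*((10 - 17*√3) + 1/(-15 + 2845)) = -774*((10 - 17*√3) + 1/2830) = -774*(28301/2830 - 17*√3) = -10952487/1415 + 13158*√3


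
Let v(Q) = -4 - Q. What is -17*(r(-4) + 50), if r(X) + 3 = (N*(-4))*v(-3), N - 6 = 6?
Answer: -1615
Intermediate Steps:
N = 12 (N = 6 + 6 = 12)
r(X) = 45 (r(X) = -3 + (12*(-4))*(-4 - 1*(-3)) = -3 - 48*(-4 + 3) = -3 - 48*(-1) = -3 + 48 = 45)
-17*(r(-4) + 50) = -17*(45 + 50) = -17*95 = -1615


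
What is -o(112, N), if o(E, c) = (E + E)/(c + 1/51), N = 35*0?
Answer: -11424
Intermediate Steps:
N = 0
o(E, c) = 2*E/(1/51 + c) (o(E, c) = (2*E)/(c + 1/51) = (2*E)/(1/51 + c) = 2*E/(1/51 + c))
-o(112, N) = -102*112/(1 + 51*0) = -102*112/(1 + 0) = -102*112/1 = -102*112 = -1*11424 = -11424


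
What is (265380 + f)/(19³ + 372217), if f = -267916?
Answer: -634/94769 ≈ -0.0066900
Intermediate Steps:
(265380 + f)/(19³ + 372217) = (265380 - 267916)/(19³ + 372217) = -2536/(6859 + 372217) = -2536/379076 = -2536*1/379076 = -634/94769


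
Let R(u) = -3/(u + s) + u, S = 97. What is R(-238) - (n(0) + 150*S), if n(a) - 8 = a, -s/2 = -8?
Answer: -1094903/74 ≈ -14796.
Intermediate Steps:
s = 16 (s = -2*(-8) = 16)
n(a) = 8 + a
R(u) = u - 3/(16 + u) (R(u) = -3/(u + 16) + u = -3/(16 + u) + u = u - 3/(16 + u))
R(-238) - (n(0) + 150*S) = (-3 + (-238)² + 16*(-238))/(16 - 238) - ((8 + 0) + 150*97) = (-3 + 56644 - 3808)/(-222) - (8 + 14550) = -1/222*52833 - 1*14558 = -17611/74 - 14558 = -1094903/74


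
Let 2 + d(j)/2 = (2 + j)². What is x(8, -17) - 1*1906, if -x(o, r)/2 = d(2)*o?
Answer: -2354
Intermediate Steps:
d(j) = -4 + 2*(2 + j)²
x(o, r) = -56*o (x(o, r) = -2*(-4 + 2*(2 + 2)²)*o = -2*(-4 + 2*4²)*o = -2*(-4 + 2*16)*o = -2*(-4 + 32)*o = -56*o)
x(8, -17) - 1*1906 = -56*8 - 1*1906 = -448 - 1906 = -2354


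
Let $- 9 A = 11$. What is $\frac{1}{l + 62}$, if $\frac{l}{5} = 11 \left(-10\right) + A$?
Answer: $- \frac{9}{4447} \approx -0.0020238$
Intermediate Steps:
$A = - \frac{11}{9}$ ($A = \left(- \frac{1}{9}\right) 11 = - \frac{11}{9} \approx -1.2222$)
$l = - \frac{5005}{9}$ ($l = 5 \left(11 \left(-10\right) - \frac{11}{9}\right) = 5 \left(-110 - \frac{11}{9}\right) = 5 \left(- \frac{1001}{9}\right) = - \frac{5005}{9} \approx -556.11$)
$\frac{1}{l + 62} = \frac{1}{- \frac{5005}{9} + 62} = \frac{1}{- \frac{4447}{9}} = - \frac{9}{4447}$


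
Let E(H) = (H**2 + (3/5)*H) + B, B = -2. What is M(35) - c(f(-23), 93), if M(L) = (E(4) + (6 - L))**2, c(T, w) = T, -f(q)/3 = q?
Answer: 2244/25 ≈ 89.760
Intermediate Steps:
f(q) = -3*q
E(H) = -2 + H**2 + 3*H/5 (E(H) = (H**2 + (3/5)*H) - 2 = (H**2 + (3*(1/5))*H) - 2 = (H**2 + 3*H/5) - 2 = -2 + H**2 + 3*H/5)
M(L) = (112/5 - L)**2 (M(L) = ((-2 + 4**2 + (3/5)*4) + (6 - L))**2 = ((-2 + 16 + 12/5) + (6 - L))**2 = (82/5 + (6 - L))**2 = (112/5 - L)**2)
M(35) - c(f(-23), 93) = (-112 + 5*35)**2/25 - (-3)*(-23) = (-112 + 175)**2/25 - 1*69 = (1/25)*63**2 - 69 = (1/25)*3969 - 69 = 3969/25 - 69 = 2244/25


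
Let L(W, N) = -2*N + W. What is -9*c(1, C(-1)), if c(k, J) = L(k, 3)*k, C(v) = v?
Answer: 45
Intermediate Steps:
L(W, N) = W - 2*N
c(k, J) = k*(-6 + k) (c(k, J) = (k - 2*3)*k = (k - 6)*k = (-6 + k)*k = k*(-6 + k))
-9*c(1, C(-1)) = -9*(-6 + 1) = -9*(-5) = 45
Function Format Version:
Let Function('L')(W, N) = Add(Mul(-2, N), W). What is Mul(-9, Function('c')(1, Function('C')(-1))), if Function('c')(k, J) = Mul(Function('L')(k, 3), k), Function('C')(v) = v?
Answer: 45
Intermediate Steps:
Function('L')(W, N) = Add(W, Mul(-2, N))
Function('c')(k, J) = Mul(k, Add(-6, k)) (Function('c')(k, J) = Mul(Add(k, Mul(-2, 3)), k) = Mul(Add(k, -6), k) = Mul(Add(-6, k), k) = Mul(k, Add(-6, k)))
Mul(-9, Function('c')(1, Function('C')(-1))) = Mul(-9, Mul(1, Add(-6, 1))) = Mul(-9, Mul(1, -5)) = Mul(-9, -5) = 45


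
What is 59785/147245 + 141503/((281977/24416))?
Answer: 101747818615341/8303940673 ≈ 12253.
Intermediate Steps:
59785/147245 + 141503/((281977/24416)) = 59785*(1/147245) + 141503/((281977*(1/24416))) = 11957/29449 + 141503/(281977/24416) = 11957/29449 + 141503*(24416/281977) = 11957/29449 + 3454937248/281977 = 101747818615341/8303940673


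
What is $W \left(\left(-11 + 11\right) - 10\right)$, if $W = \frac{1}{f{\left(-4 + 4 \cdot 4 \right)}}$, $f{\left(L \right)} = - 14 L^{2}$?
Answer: $\frac{5}{1008} \approx 0.0049603$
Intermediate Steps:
$W = - \frac{1}{2016}$ ($W = \frac{1}{\left(-14\right) \left(-4 + 4 \cdot 4\right)^{2}} = \frac{1}{\left(-14\right) \left(-4 + 16\right)^{2}} = \frac{1}{\left(-14\right) 12^{2}} = \frac{1}{\left(-14\right) 144} = \frac{1}{-2016} = - \frac{1}{2016} \approx -0.00049603$)
$W \left(\left(-11 + 11\right) - 10\right) = - \frac{\left(-11 + 11\right) - 10}{2016} = - \frac{0 - 10}{2016} = \left(- \frac{1}{2016}\right) \left(-10\right) = \frac{5}{1008}$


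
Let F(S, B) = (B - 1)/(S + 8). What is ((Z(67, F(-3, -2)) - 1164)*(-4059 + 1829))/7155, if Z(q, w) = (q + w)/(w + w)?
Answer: 1631468/4293 ≈ 380.03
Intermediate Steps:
F(S, B) = (-1 + B)/(8 + S)
Z(q, w) = (q + w)/(2*w) (Z(q, w) = (q + w)/((2*w)) = (q + w)*(1/(2*w)) = (q + w)/(2*w))
((Z(67, F(-3, -2)) - 1164)*(-4059 + 1829))/7155 = (((67 + (-1 - 2)/(8 - 3))/(2*(((-1 - 2)/(8 - 3)))) - 1164)*(-4059 + 1829))/7155 = (((67 - 3/5)/(2*((-3/5))) - 1164)*(-2230))*(1/7155) = (((67 + (1/5)*(-3))/(2*(((1/5)*(-3)))) - 1164)*(-2230))*(1/7155) = (((67 - 3/5)/(2*(-3/5)) - 1164)*(-2230))*(1/7155) = (((1/2)*(-5/3)*(332/5) - 1164)*(-2230))*(1/7155) = ((-166/3 - 1164)*(-2230))*(1/7155) = -3658/3*(-2230)*(1/7155) = (8157340/3)*(1/7155) = 1631468/4293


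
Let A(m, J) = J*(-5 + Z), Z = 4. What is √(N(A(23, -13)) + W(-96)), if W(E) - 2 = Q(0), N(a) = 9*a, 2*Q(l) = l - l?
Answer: √119 ≈ 10.909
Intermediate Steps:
Q(l) = 0 (Q(l) = (l - l)/2 = (½)*0 = 0)
A(m, J) = -J (A(m, J) = J*(-5 + 4) = J*(-1) = -J)
W(E) = 2 (W(E) = 2 + 0 = 2)
√(N(A(23, -13)) + W(-96)) = √(9*(-1*(-13)) + 2) = √(9*13 + 2) = √(117 + 2) = √119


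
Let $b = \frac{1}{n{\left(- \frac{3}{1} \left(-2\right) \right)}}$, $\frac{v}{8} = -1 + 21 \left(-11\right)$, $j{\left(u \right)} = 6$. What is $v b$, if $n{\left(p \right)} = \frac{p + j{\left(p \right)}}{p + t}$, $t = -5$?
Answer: $- \frac{464}{3} \approx -154.67$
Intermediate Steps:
$n{\left(p \right)} = \frac{6 + p}{-5 + p}$ ($n{\left(p \right)} = \frac{p + 6}{p - 5} = \frac{6 + p}{-5 + p}$)
$v = -1856$ ($v = 8 \left(-1 + 21 \left(-11\right)\right) = 8 \left(-1 - 231\right) = 8 \left(-232\right) = -1856$)
$b = \frac{1}{12}$ ($b = \frac{1}{\frac{1}{-5 + - \frac{3}{1} \left(-2\right)} \left(6 + - \frac{3}{1} \left(-2\right)\right)} = \frac{1}{\frac{1}{-5 + \left(-3\right) 1 \left(-2\right)} \left(6 + \left(-3\right) 1 \left(-2\right)\right)} = \frac{1}{\frac{1}{-5 - -6} \left(6 - -6\right)} = \frac{1}{\frac{1}{-5 + 6} \left(6 + 6\right)} = \frac{1}{1^{-1} \cdot 12} = \frac{1}{1 \cdot 12} = \frac{1}{12} \approx 0.083333$)
$v b = \left(-1856\right) \frac{1}{12} = - \frac{464}{3}$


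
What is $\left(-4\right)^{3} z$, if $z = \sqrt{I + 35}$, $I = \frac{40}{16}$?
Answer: $- 160 \sqrt{6} \approx -391.92$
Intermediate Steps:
$I = \frac{5}{2}$ ($I = 40 \cdot \frac{1}{16} = \frac{5}{2} \approx 2.5$)
$z = \frac{5 \sqrt{6}}{2}$ ($z = \sqrt{\frac{5}{2} + 35} = \sqrt{\frac{75}{2}} = \frac{5 \sqrt{6}}{2} \approx 6.1237$)
$\left(-4\right)^{3} z = \left(-4\right)^{3} \frac{5 \sqrt{6}}{2} = - 64 \frac{5 \sqrt{6}}{2} = - 160 \sqrt{6}$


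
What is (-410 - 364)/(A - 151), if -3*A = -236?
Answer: 2322/217 ≈ 10.700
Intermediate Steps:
A = 236/3 (A = -⅓*(-236) = 236/3 ≈ 78.667)
(-410 - 364)/(A - 151) = (-410 - 364)/(236/3 - 151) = -774/(-217/3) = -774*(-3/217) = 2322/217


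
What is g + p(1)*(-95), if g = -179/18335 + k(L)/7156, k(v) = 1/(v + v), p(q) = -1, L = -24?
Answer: 598234482913/6297852480 ≈ 94.990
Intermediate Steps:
k(v) = 1/(2*v)
g = -61502687/6297852480 (g = -179/18335 + ((½)/(-24))/7156 = -179*1/18335 + ((½)*(-1/24))*(1/7156) = -179/18335 - 1/48*1/7156 = -179/18335 - 1/343488 = -61502687/6297852480 ≈ -0.0097657)
g + p(1)*(-95) = -61502687/6297852480 - 1*(-95) = -61502687/6297852480 + 95 = 598234482913/6297852480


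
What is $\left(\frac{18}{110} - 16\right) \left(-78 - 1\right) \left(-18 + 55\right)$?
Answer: $\frac{2545933}{55} \approx 46290.0$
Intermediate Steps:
$\left(\frac{18}{110} - 16\right) \left(-78 - 1\right) \left(-18 + 55\right) = \left(18 \cdot \frac{1}{110} - 16\right) \left(\left(-79\right) 37\right) = \left(\frac{9}{55} - 16\right) \left(-2923\right) = \left(- \frac{871}{55}\right) \left(-2923\right) = \frac{2545933}{55}$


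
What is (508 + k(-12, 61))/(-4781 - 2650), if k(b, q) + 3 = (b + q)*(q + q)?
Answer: -2161/2477 ≈ -0.87243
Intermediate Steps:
k(b, q) = -3 + 2*q*(b + q) (k(b, q) = -3 + (b + q)*(q + q) = -3 + (b + q)*(2*q) = -3 + 2*q*(b + q))
(508 + k(-12, 61))/(-4781 - 2650) = (508 + (-3 + 2*61² + 2*(-12)*61))/(-4781 - 2650) = (508 + (-3 + 2*3721 - 1464))/(-7431) = (508 + (-3 + 7442 - 1464))*(-1/7431) = (508 + 5975)*(-1/7431) = 6483*(-1/7431) = -2161/2477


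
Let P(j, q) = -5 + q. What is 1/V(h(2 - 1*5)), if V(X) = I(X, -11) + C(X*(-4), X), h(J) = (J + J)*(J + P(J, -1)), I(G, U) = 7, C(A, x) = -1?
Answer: 1/6 ≈ 0.16667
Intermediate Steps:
h(J) = 2*J*(-6 + J) (h(J) = (J + J)*(J + (-5 - 1)) = (2*J)*(J - 6) = (2*J)*(-6 + J) = 2*J*(-6 + J))
V(X) = 6 (V(X) = 7 - 1 = 6)
1/V(h(2 - 1*5)) = 1/6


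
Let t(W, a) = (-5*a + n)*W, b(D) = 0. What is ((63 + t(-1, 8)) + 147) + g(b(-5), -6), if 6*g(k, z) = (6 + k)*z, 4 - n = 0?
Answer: 240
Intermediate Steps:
n = 4 (n = 4 - 1*0 = 4 + 0 = 4)
t(W, a) = W*(4 - 5*a) (t(W, a) = (-5*a + 4)*W = (4 - 5*a)*W = W*(4 - 5*a))
g(k, z) = z*(6 + k)/6 (g(k, z) = ((6 + k)*z)/6 = (z*(6 + k))/6 = z*(6 + k)/6)
((63 + t(-1, 8)) + 147) + g(b(-5), -6) = ((63 - (4 - 5*8)) + 147) + (⅙)*(-6)*(6 + 0) = ((63 - (4 - 40)) + 147) + (⅙)*(-6)*6 = ((63 - 1*(-36)) + 147) - 6 = ((63 + 36) + 147) - 6 = (99 + 147) - 6 = 246 - 6 = 240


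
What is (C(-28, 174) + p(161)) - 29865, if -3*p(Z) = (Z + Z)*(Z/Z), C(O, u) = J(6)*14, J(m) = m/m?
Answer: -89875/3 ≈ -29958.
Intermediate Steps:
J(m) = 1
C(O, u) = 14 (C(O, u) = 1*14 = 14)
p(Z) = -2*Z/3 (p(Z) = -(Z + Z)*Z/Z/3 = -2*Z/3)
(C(-28, 174) + p(161)) - 29865 = (14 - 2/3*161) - 29865 = (14 - 322/3) - 29865 = -280/3 - 29865 = -89875/3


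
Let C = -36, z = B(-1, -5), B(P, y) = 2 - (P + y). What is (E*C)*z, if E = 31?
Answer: -8928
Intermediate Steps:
B(P, y) = 2 - P - y (B(P, y) = 2 + (-P - y) = 2 - P - y)
z = 8 (z = 2 - 1*(-1) - 1*(-5) = 2 + 1 + 5 = 8)
(E*C)*z = (31*(-36))*8 = -1116*8 = -8928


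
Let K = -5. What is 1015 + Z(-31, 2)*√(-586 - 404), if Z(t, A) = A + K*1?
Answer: 1015 - 9*I*√110 ≈ 1015.0 - 94.393*I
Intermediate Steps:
Z(t, A) = -5 + A (Z(t, A) = A - 5*1 = A - 5 = -5 + A)
1015 + Z(-31, 2)*√(-586 - 404) = 1015 + (-5 + 2)*√(-586 - 404) = 1015 - 9*I*√110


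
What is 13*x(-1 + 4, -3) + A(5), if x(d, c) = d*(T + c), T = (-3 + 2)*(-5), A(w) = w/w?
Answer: 79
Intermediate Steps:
A(w) = 1
T = 5 (T = -1*(-5) = 5)
x(d, c) = d*(5 + c)
13*x(-1 + 4, -3) + A(5) = 13*((-1 + 4)*(5 - 3)) + 1 = 13*(3*2) + 1 = 13*6 + 1 = 78 + 1 = 79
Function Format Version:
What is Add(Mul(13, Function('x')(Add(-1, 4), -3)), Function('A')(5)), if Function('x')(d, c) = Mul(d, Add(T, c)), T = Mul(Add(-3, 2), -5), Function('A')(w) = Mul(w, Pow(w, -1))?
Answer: 79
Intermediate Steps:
Function('A')(w) = 1
T = 5 (T = Mul(-1, -5) = 5)
Function('x')(d, c) = Mul(d, Add(5, c))
Add(Mul(13, Function('x')(Add(-1, 4), -3)), Function('A')(5)) = Add(Mul(13, Mul(Add(-1, 4), Add(5, -3))), 1) = Add(Mul(13, Mul(3, 2)), 1) = Add(Mul(13, 6), 1) = Add(78, 1) = 79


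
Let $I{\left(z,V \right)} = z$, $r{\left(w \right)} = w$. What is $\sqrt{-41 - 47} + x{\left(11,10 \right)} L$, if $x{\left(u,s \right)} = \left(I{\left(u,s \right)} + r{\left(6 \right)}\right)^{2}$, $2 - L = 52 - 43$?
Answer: $-2023 + 2 i \sqrt{22} \approx -2023.0 + 9.3808 i$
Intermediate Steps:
$L = -7$ ($L = 2 - \left(52 - 43\right) = 2 - 9 = -7$)
$x{\left(u,s \right)} = \left(6 + u\right)^{2}$ ($x{\left(u,s \right)} = \left(u + 6\right)^{2} = \left(6 + u\right)^{2}$)
$\sqrt{-41 - 47} + x{\left(11,10 \right)} L = \sqrt{-41 - 47} + \left(6 + 11\right)^{2} \left(-7\right) = \sqrt{-88} + 17^{2} \left(-7\right) = 2 i \sqrt{22} + 289 \left(-7\right) = 2 i \sqrt{22} - 2023 = -2023 + 2 i \sqrt{22}$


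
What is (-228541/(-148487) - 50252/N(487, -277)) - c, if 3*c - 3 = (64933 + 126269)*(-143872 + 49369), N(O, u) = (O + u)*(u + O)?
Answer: 9860156372465576519/1637069175 ≈ 6.0231e+9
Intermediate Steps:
N(O, u) = (O + u)**2 (N(O, u) = (O + u)*(O + u) = (O + u)**2)
c = -6023054201 (c = 1 + ((64933 + 126269)*(-143872 + 49369))/3 = 1 + (191202*(-94503))/3 = 1 + (1/3)*(-18069162606) = 1 - 6023054202 = -6023054201)
(-228541/(-148487) - 50252/N(487, -277)) - c = (-228541/(-148487) - 50252/(487 - 277)**2) - 1*(-6023054201) = (-228541*(-1/148487) - 50252/(210**2)) + 6023054201 = (228541/148487 - 50252/44100) + 6023054201 = (228541/148487 - 50252*1/44100) + 6023054201 = (228541/148487 - 12563/11025) + 6023054201 = 654222344/1637069175 + 6023054201 = 9860156372465576519/1637069175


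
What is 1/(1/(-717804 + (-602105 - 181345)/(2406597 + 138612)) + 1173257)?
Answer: 202995776054/238166215225505077 ≈ 8.5233e-7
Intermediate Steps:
1/(1/(-717804 + (-602105 - 181345)/(2406597 + 138612)) + 1173257) = 1/(1/(-717804 - 783450/2545209) + 1173257) = 1/(1/(-717804 - 783450*1/2545209) + 1173257) = 1/(1/(-717804 - 87050/282801) + 1173257) = 1/(1/(-202995776054/282801) + 1173257) = 1/(-282801/202995776054 + 1173257) = 1/(238166215225505077/202995776054) = 202995776054/238166215225505077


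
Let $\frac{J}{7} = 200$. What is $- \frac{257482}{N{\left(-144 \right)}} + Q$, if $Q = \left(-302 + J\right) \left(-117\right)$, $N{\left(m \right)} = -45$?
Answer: $- \frac{5523488}{45} \approx -1.2274 \cdot 10^{5}$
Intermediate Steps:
$J = 1400$ ($J = 7 \cdot 200 = 1400$)
$Q = -128466$ ($Q = \left(-302 + 1400\right) \left(-117\right) = 1098 \left(-117\right) = -128466$)
$- \frac{257482}{N{\left(-144 \right)}} + Q = - \frac{257482}{-45} - 128466 = \left(-257482\right) \left(- \frac{1}{45}\right) - 128466 = \frac{257482}{45} - 128466 = - \frac{5523488}{45}$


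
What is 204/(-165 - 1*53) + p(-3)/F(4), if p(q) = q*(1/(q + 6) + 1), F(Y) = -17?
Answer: -1298/1853 ≈ -0.70049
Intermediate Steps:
p(q) = q*(1 + 1/(6 + q)) (p(q) = q*(1/(6 + q) + 1) = q*(1 + 1/(6 + q)))
204/(-165 - 1*53) + p(-3)/F(4) = 204/(-165 - 1*53) - 3*(7 - 3)/(6 - 3)/(-17) = 204/(-165 - 53) - 3*4/3*(-1/17) = 204/(-218) - 3*⅓*4*(-1/17) = 204*(-1/218) - 4*(-1/17) = -102/109 + 4/17 = -1298/1853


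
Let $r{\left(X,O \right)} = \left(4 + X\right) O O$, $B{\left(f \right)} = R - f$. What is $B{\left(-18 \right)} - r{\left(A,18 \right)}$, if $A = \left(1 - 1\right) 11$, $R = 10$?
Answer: $-1268$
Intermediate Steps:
$A = 0$ ($A = 0 \cdot 11 = 0$)
$B{\left(f \right)} = 10 - f$
$r{\left(X,O \right)} = O^{2} \left(4 + X\right)$ ($r{\left(X,O \right)} = O \left(4 + X\right) O = O^{2} \left(4 + X\right)$)
$B{\left(-18 \right)} - r{\left(A,18 \right)} = \left(10 - -18\right) - 18^{2} \left(4 + 0\right) = \left(10 + 18\right) - 324 \cdot 4 = 28 - 1296 = -1268$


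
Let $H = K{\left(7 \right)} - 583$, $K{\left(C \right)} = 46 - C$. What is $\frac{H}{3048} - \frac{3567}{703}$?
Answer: $- \frac{1406831}{267843} \approx -5.2524$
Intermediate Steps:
$H = -544$ ($H = \left(46 - 7\right) - 583 = 39 - 583 = -544$)
$\frac{H}{3048} - \frac{3567}{703} = - \frac{544}{3048} - \frac{3567}{703} = \left(-544\right) \frac{1}{3048} - \frac{3567}{703} = - \frac{68}{381} - \frac{3567}{703} = - \frac{1406831}{267843}$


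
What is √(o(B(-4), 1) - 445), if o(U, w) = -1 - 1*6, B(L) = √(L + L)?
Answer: 2*I*√113 ≈ 21.26*I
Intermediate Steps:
B(L) = √2*√L (B(L) = √(2*L) = √2*√L)
o(U, w) = -7 (o(U, w) = -1 - 6 = -7)
√(o(B(-4), 1) - 445) = √(-7 - 445) = √(-452) = 2*I*√113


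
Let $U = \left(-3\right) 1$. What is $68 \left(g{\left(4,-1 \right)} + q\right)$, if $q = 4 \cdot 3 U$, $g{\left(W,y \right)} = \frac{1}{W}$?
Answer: $-2431$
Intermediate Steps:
$U = -3$
$q = -36$ ($q = 4 \cdot 3 \left(-3\right) = 12 \left(-3\right) = -36$)
$68 \left(g{\left(4,-1 \right)} + q\right) = 68 \left(\frac{1}{4} - 36\right) = 68 \left(- \frac{143}{4}\right) = -2431$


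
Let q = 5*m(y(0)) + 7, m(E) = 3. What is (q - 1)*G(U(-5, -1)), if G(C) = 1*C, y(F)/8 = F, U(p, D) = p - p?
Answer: 0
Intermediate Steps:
U(p, D) = 0
y(F) = 8*F
G(C) = C
q = 22 (q = 5*3 + 7 = 15 + 7 = 22)
(q - 1)*G(U(-5, -1)) = (22 - 1)*0 = 21*0 = 0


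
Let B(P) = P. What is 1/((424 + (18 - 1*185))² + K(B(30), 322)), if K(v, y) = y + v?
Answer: 1/66401 ≈ 1.5060e-5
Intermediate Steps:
K(v, y) = v + y
1/((424 + (18 - 1*185))² + K(B(30), 322)) = 1/((424 + (18 - 1*185))² + (30 + 322)) = 1/((424 + (18 - 185))² + 352) = 1/((424 - 167)² + 352) = 1/(257² + 352) = 1/(66049 + 352) = 1/66401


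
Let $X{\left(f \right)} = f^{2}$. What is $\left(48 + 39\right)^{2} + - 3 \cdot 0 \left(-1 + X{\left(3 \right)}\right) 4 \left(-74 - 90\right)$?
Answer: $7569$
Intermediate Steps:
$\left(48 + 39\right)^{2} + - 3 \cdot 0 \left(-1 + X{\left(3 \right)}\right) 4 \left(-74 - 90\right) = \left(48 + 39\right)^{2} + - 3 \cdot 0 \left(-1 + 3^{2}\right) 4 \left(-74 - 90\right) = 87^{2} + - 3 \cdot 0 \left(-1 + 9\right) 4 \left(-164\right) = 7569 + - 3 \cdot 0 \cdot 8 \cdot 4 \left(-164\right) = 7569 + \left(-3\right) 0 \cdot 4 \left(-164\right) = 7569 + 0 \cdot 4 \left(-164\right) = 7569 + 0 \left(-164\right) = 7569 + 0 = 7569$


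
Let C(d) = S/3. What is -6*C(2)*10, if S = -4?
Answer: 80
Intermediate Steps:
C(d) = -4/3
-6*C(2)*10 = -6*(-4/3)*10 = 8*10 = 80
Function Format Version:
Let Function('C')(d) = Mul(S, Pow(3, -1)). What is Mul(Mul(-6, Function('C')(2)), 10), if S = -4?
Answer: 80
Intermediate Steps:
Function('C')(d) = Rational(-4, 3) (Function('C')(d) = Mul(-4, Pow(3, -1)) = Mul(-4, Rational(1, 3)) = Rational(-4, 3))
Mul(Mul(-6, Function('C')(2)), 10) = Mul(Mul(-6, Rational(-4, 3)), 10) = Mul(8, 10) = 80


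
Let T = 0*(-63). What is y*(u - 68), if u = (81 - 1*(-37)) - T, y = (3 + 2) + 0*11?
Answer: 250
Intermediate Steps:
T = 0
y = 5 (y = 5 + 0 = 5)
u = 118 (u = (81 - 1*(-37)) - 1*0 = (81 + 37) + 0 = 118 + 0 = 118)
y*(u - 68) = 5*(118 - 68) = 5*50 = 250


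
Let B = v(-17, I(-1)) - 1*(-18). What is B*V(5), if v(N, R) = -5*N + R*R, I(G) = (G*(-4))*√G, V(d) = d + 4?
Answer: 783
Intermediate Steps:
V(d) = 4 + d
I(G) = -4*G^(3/2) (I(G) = (-4*G)*√G = -4*G^(3/2))
v(N, R) = R² - 5*N (v(N, R) = -5*N + R² = R² - 5*N)
B = 87 (B = ((-(-4)*I)² - 5*(-17)) - 1*(-18) = ((-(-4)*I)² + 85) + 18 = ((4*I)² + 85) + 18 = (-16 + 85) + 18 = 69 + 18 = 87)
B*V(5) = 87*(4 + 5) = 87*9 = 783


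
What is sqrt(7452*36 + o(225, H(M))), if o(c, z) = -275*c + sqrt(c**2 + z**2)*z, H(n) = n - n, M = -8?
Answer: 3*sqrt(22933) ≈ 454.31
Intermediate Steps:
H(n) = 0
o(c, z) = -275*c + z*sqrt(c**2 + z**2)
sqrt(7452*36 + o(225, H(M))) = sqrt(7452*36 + (-275*225 + 0*sqrt(225**2 + 0**2))) = sqrt(268272 + (-61875 + 0*sqrt(50625 + 0))) = sqrt(268272 + (-61875 + 0*sqrt(50625))) = sqrt(268272 + (-61875 + 0*225)) = sqrt(268272 + (-61875 + 0)) = sqrt(268272 - 61875) = sqrt(206397) = 3*sqrt(22933)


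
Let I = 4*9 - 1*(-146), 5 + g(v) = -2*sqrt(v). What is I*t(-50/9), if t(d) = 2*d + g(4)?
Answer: -32942/9 ≈ -3660.2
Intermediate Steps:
g(v) = -5 - 2*sqrt(v)
I = 182 (I = 36 + 146 = 182)
t(d) = -9 + 2*d (t(d) = 2*d + (-5 - 2*sqrt(4)) = 2*d + (-5 - 2*2) = 2*d + (-5 - 4) = 2*d - 9 = -9 + 2*d)
I*t(-50/9) = 182*(-9 + 2*(-50/9)) = 182*(-9 - 100/9) = 182*(-181/9) = -32942/9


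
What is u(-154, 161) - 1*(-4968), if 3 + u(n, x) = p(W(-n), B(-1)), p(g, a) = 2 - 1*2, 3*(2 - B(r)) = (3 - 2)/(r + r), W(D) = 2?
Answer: 4965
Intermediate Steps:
B(r) = 2 - 1/(6*r) (B(r) = 2 - (3 - 2)/(3*(r + r)) = 2 - 1/(3*(2*r)) = 2 - 1/(2*r)/3 = 2 - 1/(6*r))
p(g, a) = 0 (p(g, a) = 2 - 2 = 0)
u(n, x) = -3 (u(n, x) = -3 + 0 = -3)
u(-154, 161) - 1*(-4968) = -3 - 1*(-4968) = -3 + 4968 = 4965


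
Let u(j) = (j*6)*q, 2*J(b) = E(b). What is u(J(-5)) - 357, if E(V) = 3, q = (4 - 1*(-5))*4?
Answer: -33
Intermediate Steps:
q = 36 (q = (4 + 5)*4 = 9*4 = 36)
J(b) = 3/2 (J(b) = (½)*3 = 3/2)
u(j) = 216*j (u(j) = (j*6)*36 = (6*j)*36 = 216*j)
u(J(-5)) - 357 = 216*(3/2) - 357 = 324 - 357 = -33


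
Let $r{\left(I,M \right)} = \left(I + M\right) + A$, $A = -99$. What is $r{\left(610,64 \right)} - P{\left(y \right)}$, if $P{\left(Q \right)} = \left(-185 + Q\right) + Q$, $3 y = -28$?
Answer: $\frac{2336}{3} \approx 778.67$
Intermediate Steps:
$y = - \frac{28}{3}$ ($y = \frac{1}{3} \left(-28\right) = - \frac{28}{3} \approx -9.3333$)
$r{\left(I,M \right)} = -99 + I + M$ ($r{\left(I,M \right)} = \left(I + M\right) - 99 = -99 + I + M$)
$P{\left(Q \right)} = -185 + 2 Q$
$r{\left(610,64 \right)} - P{\left(y \right)} = \left(-99 + 610 + 64\right) - \left(-185 + 2 \left(- \frac{28}{3}\right)\right) = 575 - \left(-185 - \frac{56}{3}\right) = 575 - - \frac{611}{3} = 575 + \frac{611}{3} = \frac{2336}{3}$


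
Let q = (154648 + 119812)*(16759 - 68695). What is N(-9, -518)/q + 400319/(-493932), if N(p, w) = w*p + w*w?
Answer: -79255886105911/97787248007360 ≈ -0.81049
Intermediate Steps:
N(p, w) = w² + p*w (N(p, w) = p*w + w² = w² + p*w)
q = -14254354560 (q = 274460*(-51936) = -14254354560)
N(-9, -518)/q + 400319/(-493932) = -518*(-9 - 518)/(-14254354560) + 400319/(-493932) = -518*(-527)*(-1/14254354560) + 400319*(-1/493932) = 272986*(-1/14254354560) - 400319/493932 = -136493/7127177280 - 400319/493932 = -79255886105911/97787248007360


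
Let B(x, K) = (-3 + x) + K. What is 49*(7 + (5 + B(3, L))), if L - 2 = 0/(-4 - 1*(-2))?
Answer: 686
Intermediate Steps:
L = 2 (L = 2 + 0/(-4 - 1*(-2)) = 2 + 0/(-4 + 2) = 2 + 0/(-2) = 2 + 0*(-½) = 2 + 0 = 2)
B(x, K) = -3 + K + x
49*(7 + (5 + B(3, L))) = 49*(7 + (5 + (-3 + 2 + 3))) = 49*(7 + (5 + 2)) = 49*(7 + 7) = 49*14 = 686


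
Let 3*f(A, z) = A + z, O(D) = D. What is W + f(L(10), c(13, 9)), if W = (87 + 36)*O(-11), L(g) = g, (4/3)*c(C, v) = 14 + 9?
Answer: -16127/12 ≈ -1343.9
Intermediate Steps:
c(C, v) = 69/4 (c(C, v) = 3*(14 + 9)/4 = (¾)*23 = 69/4)
f(A, z) = A/3 + z/3 (f(A, z) = (A + z)/3 = A/3 + z/3)
W = -1353 (W = (87 + 36)*(-11) = 123*(-11) = -1353)
W + f(L(10), c(13, 9)) = -1353 + ((⅓)*10 + (⅓)*(69/4)) = -1353 + (10/3 + 23/4) = -1353 + 109/12 = -16127/12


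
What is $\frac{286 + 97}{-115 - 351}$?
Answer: $- \frac{383}{466} \approx -0.82189$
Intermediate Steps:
$\frac{286 + 97}{-115 - 351} = \frac{383}{-466} = 383 \left(- \frac{1}{466}\right) = - \frac{383}{466}$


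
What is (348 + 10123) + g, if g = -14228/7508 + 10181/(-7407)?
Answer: 145532217833/13902939 ≈ 10468.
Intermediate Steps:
g = -45456436/13902939 (g = -14228*1/7508 + 10181*(-1/7407) = -3557/1877 - 10181/7407 = -45456436/13902939 ≈ -3.2696)
(348 + 10123) + g = (348 + 10123) - 45456436/13902939 = 10471 - 45456436/13902939 = 145532217833/13902939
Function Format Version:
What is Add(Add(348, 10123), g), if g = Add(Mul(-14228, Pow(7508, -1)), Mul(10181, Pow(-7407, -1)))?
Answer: Rational(145532217833, 13902939) ≈ 10468.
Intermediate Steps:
g = Rational(-45456436, 13902939) (g = Add(Mul(-14228, Rational(1, 7508)), Mul(10181, Rational(-1, 7407))) = Add(Rational(-3557, 1877), Rational(-10181, 7407)) = Rational(-45456436, 13902939) ≈ -3.2696)
Add(Add(348, 10123), g) = Add(Add(348, 10123), Rational(-45456436, 13902939)) = Add(10471, Rational(-45456436, 13902939)) = Rational(145532217833, 13902939)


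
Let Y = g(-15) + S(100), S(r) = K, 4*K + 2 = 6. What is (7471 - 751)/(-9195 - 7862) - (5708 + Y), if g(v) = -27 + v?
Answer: -96668739/17057 ≈ -5667.4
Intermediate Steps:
K = 1 (K = -½ + (¼)*6 = -½ + 3/2 = 1)
S(r) = 1
Y = -41 (Y = (-27 - 15) + 1 = -42 + 1 = -41)
(7471 - 751)/(-9195 - 7862) - (5708 + Y) = (7471 - 751)/(-9195 - 7862) - (5708 - 41) = 6720/(-17057) - 1*5667 = 6720*(-1/17057) - 5667 = -6720/17057 - 5667 = -96668739/17057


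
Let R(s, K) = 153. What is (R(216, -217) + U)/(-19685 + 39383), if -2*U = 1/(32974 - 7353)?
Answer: 7840025/1009364916 ≈ 0.0077673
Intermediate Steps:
U = -1/51242 (U = -1/(2*(32974 - 7353)) = -1/2/25621 = -1/2*1/25621 = -1/51242 ≈ -1.9515e-5)
(R(216, -217) + U)/(-19685 + 39383) = (153 - 1/51242)/(-19685 + 39383) = (7840025/51242)/19698 = (7840025/51242)*(1/19698) = 7840025/1009364916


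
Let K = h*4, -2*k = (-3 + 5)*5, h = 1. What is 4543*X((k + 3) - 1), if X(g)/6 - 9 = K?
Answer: 354354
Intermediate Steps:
k = -5 (k = -(-3 + 5)*5/2 = -5 ≈ -5.0000)
K = 4 (K = 1*4 = 4)
X(g) = 78 (X(g) = 54 + 6*4 = 54 + 24 = 78)
4543*X((k + 3) - 1) = 4543*78 = 354354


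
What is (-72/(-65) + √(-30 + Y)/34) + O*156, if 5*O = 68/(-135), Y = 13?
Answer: -42728/2925 + I*√17/34 ≈ -14.608 + 0.12127*I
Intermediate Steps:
O = -68/675 (O = (68/(-135))/5 = (68*(-1/135))/5 = (⅕)*(-68/135) = -68/675 ≈ -0.10074)
(-72/(-65) + √(-30 + Y)/34) + O*156 = (-72/(-65) + √(-30 + 13)/34) - 68/675*156 = (-72*(-1/65) + √(-17)*(1/34)) - 3536/225 = (72/65 + (I*√17)*(1/34)) - 3536/225 = (72/65 + I*√17/34) - 3536/225 = -42728/2925 + I*√17/34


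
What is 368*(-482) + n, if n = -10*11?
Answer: -177486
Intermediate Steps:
n = -110
368*(-482) + n = 368*(-482) - 110 = -177376 - 110 = -177486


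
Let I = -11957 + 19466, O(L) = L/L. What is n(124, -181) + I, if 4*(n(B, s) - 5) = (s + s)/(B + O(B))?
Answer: 1878319/250 ≈ 7513.3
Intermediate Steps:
O(L) = 1
I = 7509
n(B, s) = 5 + s/(2*(1 + B)) (n(B, s) = 5 + ((s + s)/(B + 1))/4 = 5 + ((2*s)/(1 + B))/4 = 5 + (2*s/(1 + B))/4 = 5 + s/(2*(1 + B)))
n(124, -181) + I = (10 - 181 + 10*124)/(2*(1 + 124)) + 7509 = (1/2)*(10 - 181 + 1240)/125 + 7509 = (1/2)*(1/125)*1069 + 7509 = 1069/250 + 7509 = 1878319/250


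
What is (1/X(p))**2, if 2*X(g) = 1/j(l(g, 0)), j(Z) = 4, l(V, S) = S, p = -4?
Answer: 64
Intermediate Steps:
X(g) = 1/8 (X(g) = (1/2)/4 = (1/2)*(1/4) = 1/8)
(1/X(p))**2 = (1/(1/8))**2 = 8**2 = 64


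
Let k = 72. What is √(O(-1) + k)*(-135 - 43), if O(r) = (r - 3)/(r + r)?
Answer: -178*√74 ≈ -1531.2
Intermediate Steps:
O(r) = (-3 + r)/(2*r) (O(r) = (-3 + r)/((2*r)) = (-3 + r)*(1/(2*r)) = (-3 + r)/(2*r))
√(O(-1) + k)*(-135 - 43) = √((½)*(-3 - 1)/(-1) + 72)*(-135 - 43) = √((½)*(-1)*(-4) + 72)*(-178) = √(2 + 72)*(-178) = √74*(-178) = -178*√74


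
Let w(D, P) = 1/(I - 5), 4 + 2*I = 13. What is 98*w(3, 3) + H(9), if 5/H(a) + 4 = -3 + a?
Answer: -387/2 ≈ -193.50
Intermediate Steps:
I = 9/2 (I = -2 + (½)*13 = -2 + 13/2 = 9/2 ≈ 4.5000)
H(a) = 5/(-7 + a) (H(a) = 5/(-4 + (-3 + a)) = 5/(-7 + a))
w(D, P) = -2 (w(D, P) = 1/(9/2 - 5) = 1/(-½) = -2)
98*w(3, 3) + H(9) = 98*(-2) + 5/(-7 + 9) = -196 + 5/2 = -387/2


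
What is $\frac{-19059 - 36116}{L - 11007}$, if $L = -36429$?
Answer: $\frac{55175}{47436} \approx 1.1631$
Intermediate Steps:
$\frac{-19059 - 36116}{L - 11007} = \frac{-19059 - 36116}{-36429 - 11007} = - \frac{55175}{-47436} = \left(-55175\right) \left(- \frac{1}{47436}\right) = \frac{55175}{47436}$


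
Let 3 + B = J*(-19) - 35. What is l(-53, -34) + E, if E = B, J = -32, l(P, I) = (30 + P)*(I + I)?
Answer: 2134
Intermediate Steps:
l(P, I) = 2*I*(30 + P) (l(P, I) = (30 + P)*(2*I) = 2*I*(30 + P))
B = 570 (B = -3 + (-32*(-19) - 35) = -3 + (608 - 35) = -3 + 573 = 570)
E = 570
l(-53, -34) + E = 2*(-34)*(30 - 53) + 570 = 2*(-34)*(-23) + 570 = 1564 + 570 = 2134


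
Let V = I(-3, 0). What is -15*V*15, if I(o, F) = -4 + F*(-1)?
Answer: 900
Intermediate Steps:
I(o, F) = -4 - F
V = -4 (V = -4 - 1*0 = -4 + 0 = -4)
-15*V*15 = -15*(-4)*15 = 60*15 = 900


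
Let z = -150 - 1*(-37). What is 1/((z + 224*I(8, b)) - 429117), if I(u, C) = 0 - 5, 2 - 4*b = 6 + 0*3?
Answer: -1/430350 ≈ -2.3237e-6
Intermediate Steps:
b = -1 (b = ½ - (6 + 0*3)/4 = ½ - (6 + 0)/4 = ½ - ¼*6 = ½ - 3/2 = -1)
z = -113 (z = -150 + 37 = -113)
I(u, C) = -5
1/((z + 224*I(8, b)) - 429117) = 1/((-113 + 224*(-5)) - 429117) = 1/((-113 - 1120) - 429117) = 1/(-1233 - 429117) = 1/(-430350) = -1/430350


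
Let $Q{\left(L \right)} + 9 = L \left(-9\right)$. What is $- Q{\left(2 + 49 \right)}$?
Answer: $468$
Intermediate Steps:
$Q{\left(L \right)} = -9 - 9 L$ ($Q{\left(L \right)} = -9 + L \left(-9\right) = -9 - 9 L$)
$- Q{\left(2 + 49 \right)} = - (-9 - 9 \left(2 + 49\right)) = - (-9 - 459) = \left(-1\right) \left(-468\right) = 468$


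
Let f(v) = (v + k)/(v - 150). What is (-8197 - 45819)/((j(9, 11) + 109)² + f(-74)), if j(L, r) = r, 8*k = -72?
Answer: -12099584/3225683 ≈ -3.7510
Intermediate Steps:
k = -9 (k = (⅛)*(-72) = -9)
f(v) = (-9 + v)/(-150 + v) (f(v) = (v - 9)/(v - 150) = (-9 + v)/(-150 + v))
(-8197 - 45819)/((j(9, 11) + 109)² + f(-74)) = (-8197 - 45819)/((11 + 109)² + (-9 - 74)/(-150 - 74)) = -54016/(120² - 83/(-224)) = -54016/(14400 - 1/224*(-83)) = -54016/(14400 + 83/224) = -54016/3225683/224 = -54016*224/3225683 = -12099584/3225683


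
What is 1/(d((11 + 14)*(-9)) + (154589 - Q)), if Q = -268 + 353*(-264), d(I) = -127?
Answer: 1/247922 ≈ 4.0335e-6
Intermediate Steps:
Q = -93460 (Q = -268 - 93192 = -93460)
1/(d((11 + 14)*(-9)) + (154589 - Q)) = 1/(-127 + (154589 - 1*(-93460))) = 1/(-127 + (154589 + 93460)) = 1/(-127 + 248049) = 1/247922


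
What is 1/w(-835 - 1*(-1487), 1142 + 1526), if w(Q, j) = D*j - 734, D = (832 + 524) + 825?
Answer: 1/5818174 ≈ 1.7188e-7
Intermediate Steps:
D = 2181 (D = 1356 + 825 = 2181)
w(Q, j) = -734 + 2181*j (w(Q, j) = 2181*j - 734 = -734 + 2181*j)
1/w(-835 - 1*(-1487), 1142 + 1526) = 1/(-734 + 2181*(1142 + 1526)) = 1/(-734 + 2181*2668) = 1/(-734 + 5818908) = 1/5818174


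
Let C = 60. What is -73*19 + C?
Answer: -1327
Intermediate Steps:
-73*19 + C = -73*19 + 60 = -1387 + 60 = -1327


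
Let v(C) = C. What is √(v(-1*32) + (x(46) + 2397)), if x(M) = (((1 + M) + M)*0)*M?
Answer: √2365 ≈ 48.631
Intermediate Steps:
x(M) = 0 (x(M) = ((1 + 2*M)*0)*M = 0*M = 0)
√(v(-1*32) + (x(46) + 2397)) = √(-1*32 + (0 + 2397)) = √(-32 + 2397) = √2365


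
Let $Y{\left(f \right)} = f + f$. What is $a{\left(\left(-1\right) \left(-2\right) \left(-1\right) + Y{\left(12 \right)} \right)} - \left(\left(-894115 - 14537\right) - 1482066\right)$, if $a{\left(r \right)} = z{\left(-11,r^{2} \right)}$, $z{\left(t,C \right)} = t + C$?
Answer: $2391191$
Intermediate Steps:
$Y{\left(f \right)} = 2 f$
$z{\left(t,C \right)} = C + t$
$a{\left(r \right)} = -11 + r^{2}$ ($a{\left(r \right)} = r^{2} - 11 = -11 + r^{2}$)
$a{\left(\left(-1\right) \left(-2\right) \left(-1\right) + Y{\left(12 \right)} \right)} - \left(\left(-894115 - 14537\right) - 1482066\right) = \left(-11 + \left(\left(-1\right) \left(-2\right) \left(-1\right) + 2 \cdot 12\right)^{2}\right) - \left(\left(-894115 - 14537\right) - 1482066\right) = \left(-11 + \left(2 \left(-1\right) + 24\right)^{2}\right) - \left(-908652 - 1482066\right) = \left(-11 + \left(-2 + 24\right)^{2}\right) - -2390718 = \left(-11 + 22^{2}\right) + 2390718 = \left(-11 + 484\right) + 2390718 = 473 + 2390718 = 2391191$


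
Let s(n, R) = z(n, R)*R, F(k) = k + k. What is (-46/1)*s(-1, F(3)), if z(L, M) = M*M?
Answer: -9936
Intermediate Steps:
F(k) = 2*k
z(L, M) = M²
s(n, R) = R³ (s(n, R) = R²*R = R³)
(-46/1)*s(-1, F(3)) = (-46/1)*(2*3)³ = -46*1*6³ = -46*216 = -9936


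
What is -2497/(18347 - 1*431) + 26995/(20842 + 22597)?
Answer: 375175237/778253124 ≈ 0.48207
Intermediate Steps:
-2497/(18347 - 1*431) + 26995/(20842 + 22597) = -2497/(18347 - 431) + 26995/43439 = -2497/17916 + 26995*(1/43439) = -2497*1/17916 + 26995/43439 = -2497/17916 + 26995/43439 = 375175237/778253124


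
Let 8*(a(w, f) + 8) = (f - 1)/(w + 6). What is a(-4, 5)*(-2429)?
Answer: 75299/4 ≈ 18825.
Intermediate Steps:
a(w, f) = -8 + (-1 + f)/(8*(6 + w)) (a(w, f) = -8 + ((f - 1)/(w + 6))/8 = -8 + ((-1 + f)/(6 + w))/8 = -8 + (-1 + f)/(8*(6 + w)))
a(-4, 5)*(-2429) = ((-385 + 5 - 64*(-4))/(8*(6 - 4)))*(-2429) = ((⅛)*(-385 + 5 + 256)/2)*(-2429) = ((⅛)*(½)*(-124))*(-2429) = -31/4*(-2429) = 75299/4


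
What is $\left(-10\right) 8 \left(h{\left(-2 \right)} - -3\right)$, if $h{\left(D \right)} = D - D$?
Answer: $-240$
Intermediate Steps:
$h{\left(D \right)} = 0$
$\left(-10\right) 8 \left(h{\left(-2 \right)} - -3\right) = \left(-10\right) 8 \left(0 - -3\right) = - 80 \left(0 + 3\right) = \left(-80\right) 3 = -240$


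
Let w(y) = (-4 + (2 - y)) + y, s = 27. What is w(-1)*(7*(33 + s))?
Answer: -840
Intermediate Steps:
w(y) = -2 (w(y) = (-2 - y) + y = -2)
w(-1)*(7*(33 + s)) = -14*(33 + 27) = -14*60 = -2*420 = -840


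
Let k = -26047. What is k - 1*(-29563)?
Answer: 3516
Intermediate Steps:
k - 1*(-29563) = -26047 - 1*(-29563) = -26047 + 29563 = 3516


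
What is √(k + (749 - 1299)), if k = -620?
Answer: 3*I*√130 ≈ 34.205*I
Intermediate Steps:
√(k + (749 - 1299)) = √(-620 + (749 - 1299)) = √(-620 - 550) = √(-1170) = 3*I*√130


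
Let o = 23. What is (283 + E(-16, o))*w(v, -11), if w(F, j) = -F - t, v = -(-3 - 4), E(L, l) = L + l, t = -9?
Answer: 580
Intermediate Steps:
v = 7 (v = -1*(-7) = 7)
w(F, j) = 9 - F (w(F, j) = -F - 1*(-9) = -F + 9 = 9 - F)
(283 + E(-16, o))*w(v, -11) = (283 + (-16 + 23))*(9 - 1*7) = (283 + 7)*(9 - 7) = 290*2 = 580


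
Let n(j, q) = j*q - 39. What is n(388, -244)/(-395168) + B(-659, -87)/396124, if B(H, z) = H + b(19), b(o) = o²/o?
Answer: 175775437/738375136 ≈ 0.23806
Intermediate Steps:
b(o) = o
n(j, q) = -39 + j*q
B(H, z) = 19 + H (B(H, z) = H + 19 = 19 + H)
n(388, -244)/(-395168) + B(-659, -87)/396124 = (-39 + 388*(-244))/(-395168) + (19 - 659)/396124 = (-39 - 94672)*(-1/395168) - 640*1/396124 = -94711*(-1/395168) - 160/99031 = 1787/7456 - 160/99031 = 175775437/738375136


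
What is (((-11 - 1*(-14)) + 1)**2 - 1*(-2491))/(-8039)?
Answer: -2507/8039 ≈ -0.31185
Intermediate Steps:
(((-11 - 1*(-14)) + 1)**2 - 1*(-2491))/(-8039) = (((-11 + 14) + 1)**2 + 2491)*(-1/8039) = ((3 + 1)**2 + 2491)*(-1/8039) = (4**2 + 2491)*(-1/8039) = (16 + 2491)*(-1/8039) = 2507*(-1/8039) = -2507/8039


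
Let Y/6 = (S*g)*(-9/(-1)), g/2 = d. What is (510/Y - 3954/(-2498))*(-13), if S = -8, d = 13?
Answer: -3594779/179856 ≈ -19.987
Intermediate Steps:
g = 26 (g = 2*13 = 26)
Y = -11232 (Y = 6*((-8*26)*(-9/(-1))) = 6*(-(-1872)*(-1)) = 6*(-208*9) = 6*(-1872) = -11232)
(510/Y - 3954/(-2498))*(-13) = (510/(-11232) - 3954/(-2498))*(-13) = (510*(-1/11232) - 3954*(-1/2498))*(-13) = (-85/1872 + 1977/1249)*(-13) = (3594779/2338128)*(-13) = -3594779/179856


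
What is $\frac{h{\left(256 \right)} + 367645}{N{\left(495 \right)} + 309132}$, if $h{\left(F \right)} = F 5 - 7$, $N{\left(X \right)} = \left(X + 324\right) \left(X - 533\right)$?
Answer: $\frac{184459}{139005} \approx 1.327$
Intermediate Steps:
$N{\left(X \right)} = \left(-533 + X\right) \left(324 + X\right)$ ($N{\left(X \right)} = \left(324 + X\right) \left(-533 + X\right) = \left(-533 + X\right) \left(324 + X\right)$)
$h{\left(F \right)} = -7 + 5 F$ ($h{\left(F \right)} = 5 F - 7 = -7 + 5 F$)
$\frac{h{\left(256 \right)} + 367645}{N{\left(495 \right)} + 309132} = \frac{\left(-7 + 5 \cdot 256\right) + 367645}{\left(-172692 + 495^{2} - 103455\right) + 309132} = \frac{\left(-7 + 1280\right) + 367645}{\left(-172692 + 245025 - 103455\right) + 309132} = \frac{1273 + 367645}{-31122 + 309132} = \frac{368918}{278010} = 368918 \cdot \frac{1}{278010} = \frac{184459}{139005}$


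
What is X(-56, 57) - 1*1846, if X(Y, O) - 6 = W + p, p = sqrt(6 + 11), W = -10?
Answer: -1850 + sqrt(17) ≈ -1845.9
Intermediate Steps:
p = sqrt(17) ≈ 4.1231
X(Y, O) = -4 + sqrt(17) (X(Y, O) = 6 + (-10 + sqrt(17)) = -4 + sqrt(17))
X(-56, 57) - 1*1846 = (-4 + sqrt(17)) - 1*1846 = (-4 + sqrt(17)) - 1846 = -1850 + sqrt(17)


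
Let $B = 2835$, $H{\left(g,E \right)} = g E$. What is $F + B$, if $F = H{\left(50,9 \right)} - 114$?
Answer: $3171$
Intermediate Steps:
$H{\left(g,E \right)} = E g$
$F = 336$ ($F = 9 \cdot 50 - 114 = 450 - 114 = 336$)
$F + B = 336 + 2835 = 3171$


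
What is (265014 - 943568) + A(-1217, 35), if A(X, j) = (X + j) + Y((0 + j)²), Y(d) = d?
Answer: -678511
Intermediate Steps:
A(X, j) = X + j + j² (A(X, j) = (X + j) + (0 + j)² = (X + j) + j² = X + j + j²)
(265014 - 943568) + A(-1217, 35) = (265014 - 943568) + (-1217 + 35 + 35²) = -678554 + (-1217 + 35 + 1225) = -678554 + 43 = -678511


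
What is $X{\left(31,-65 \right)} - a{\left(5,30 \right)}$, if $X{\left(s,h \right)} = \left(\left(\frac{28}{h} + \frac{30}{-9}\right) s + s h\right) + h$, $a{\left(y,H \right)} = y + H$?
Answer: $- \frac{435179}{195} \approx -2231.7$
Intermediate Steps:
$a{\left(y,H \right)} = H + y$
$X{\left(s,h \right)} = h + h s + s \left(- \frac{10}{3} + \frac{28}{h}\right)$ ($X{\left(s,h \right)} = \left(\left(\frac{28}{h} + 30 \left(- \frac{1}{9}\right)\right) s + h s\right) + h = \left(\left(\frac{28}{h} - \frac{10}{3}\right) s + h s\right) + h = \left(\left(- \frac{10}{3} + \frac{28}{h}\right) s + h s\right) + h = \left(s \left(- \frac{10}{3} + \frac{28}{h}\right) + h s\right) + h = \left(h s + s \left(- \frac{10}{3} + \frac{28}{h}\right)\right) + h = h + h s + s \left(- \frac{10}{3} + \frac{28}{h}\right)$)
$X{\left(31,-65 \right)} - a{\left(5,30 \right)} = \left(-65 - \frac{310}{3} - 2015 + 28 \cdot 31 \frac{1}{-65}\right) - \left(30 + 5\right) = \left(-65 - \frac{310}{3} - 2015 + 28 \cdot 31 \left(- \frac{1}{65}\right)\right) - 35 = \left(-65 - \frac{310}{3} - 2015 - \frac{868}{65}\right) - 35 = - \frac{428354}{195} - 35 = - \frac{435179}{195}$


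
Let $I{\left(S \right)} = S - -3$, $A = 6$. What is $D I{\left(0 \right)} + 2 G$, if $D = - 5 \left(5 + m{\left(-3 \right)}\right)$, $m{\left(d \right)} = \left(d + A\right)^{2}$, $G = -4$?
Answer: $-218$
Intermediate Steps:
$I{\left(S \right)} = 3 + S$ ($I{\left(S \right)} = S + 3 = 3 + S$)
$m{\left(d \right)} = \left(6 + d\right)^{2}$ ($m{\left(d \right)} = \left(d + 6\right)^{2} = \left(6 + d\right)^{2}$)
$D = -70$ ($D = - 5 \left(5 + \left(6 - 3\right)^{2}\right) = - 5 \left(5 + 3^{2}\right) = - 5 \left(5 + 9\right) = \left(-5\right) 14 = -70$)
$D I{\left(0 \right)} + 2 G = - 70 \left(3 + 0\right) + 2 \left(-4\right) = \left(-70\right) 3 - 8 = -210 - 8 = -218$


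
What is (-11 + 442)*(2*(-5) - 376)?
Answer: -166366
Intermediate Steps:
(-11 + 442)*(2*(-5) - 376) = 431*(-10 - 376) = 431*(-386) = -166366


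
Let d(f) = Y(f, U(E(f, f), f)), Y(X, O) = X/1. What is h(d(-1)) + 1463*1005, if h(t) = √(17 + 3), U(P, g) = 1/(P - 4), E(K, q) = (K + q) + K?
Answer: 1470315 + 2*√5 ≈ 1.4703e+6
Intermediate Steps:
E(K, q) = q + 2*K
U(P, g) = 1/(-4 + P)
Y(X, O) = X (Y(X, O) = X*1 = X)
d(f) = f
h(t) = 2*√5 (h(t) = √20 = 2*√5)
h(d(-1)) + 1463*1005 = 2*√5 + 1463*1005 = 2*√5 + 1470315 = 1470315 + 2*√5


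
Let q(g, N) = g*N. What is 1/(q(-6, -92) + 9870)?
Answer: 1/10422 ≈ 9.5951e-5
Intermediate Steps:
q(g, N) = N*g
1/(q(-6, -92) + 9870) = 1/(-92*(-6) + 9870) = 1/(552 + 9870) = 1/10422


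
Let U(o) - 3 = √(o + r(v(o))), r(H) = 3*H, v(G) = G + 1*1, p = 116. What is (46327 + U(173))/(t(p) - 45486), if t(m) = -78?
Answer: -23165/22782 - √695/45564 ≈ -1.0174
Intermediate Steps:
v(G) = 1 + G (v(G) = G + 1 = 1 + G)
U(o) = 3 + √(3 + 4*o) (U(o) = 3 + √(o + 3*(1 + o)) = 3 + √(o + (3 + 3*o)) = 3 + √(3 + 4*o))
(46327 + U(173))/(t(p) - 45486) = (46327 + (3 + √(3 + 4*173)))/(-78 - 45486) = (46327 + (3 + √(3 + 692)))/(-45564) = (46327 + (3 + √695))*(-1/45564) = (46330 + √695)*(-1/45564) = -23165/22782 - √695/45564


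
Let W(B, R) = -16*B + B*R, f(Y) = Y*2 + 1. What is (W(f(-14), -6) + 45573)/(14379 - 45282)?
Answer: -15389/10301 ≈ -1.4939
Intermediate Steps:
f(Y) = 1 + 2*Y (f(Y) = 2*Y + 1 = 1 + 2*Y)
(W(f(-14), -6) + 45573)/(14379 - 45282) = ((1 + 2*(-14))*(-16 - 6) + 45573)/(14379 - 45282) = ((1 - 28)*(-22) + 45573)/(-30903) = (-27*(-22) + 45573)*(-1/30903) = (594 + 45573)*(-1/30903) = 46167*(-1/30903) = -15389/10301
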